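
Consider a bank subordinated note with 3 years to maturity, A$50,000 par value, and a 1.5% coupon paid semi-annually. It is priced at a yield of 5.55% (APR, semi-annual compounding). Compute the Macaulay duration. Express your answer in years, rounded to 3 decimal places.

2.941 years

Periodic yield y = 0.02775. Discount each cash flow and weight by its period:
  t   CF        PV=CF/(1+0.02775)^t    t·PV
  1       375.00       364.8747       364.8747
  2       375.00       355.0228       710.0457
  3       375.00       345.4370     1,036.3109
  4       375.00       336.1099     1,344.4397
  5       375.00       327.0347     1,635.1735
  6    50,375.00    42,745.4749   256,472.8494
  Σ                 44,473.9541   261,563.6939
Price P = Σ PV = 44,473.9541.
Macaulay duration = Σ(t·PV) / P = 261,563.6939 / 44,473.9541 = 5.88128 half-year periods.
In years: 5.88128 / 2 = 2.94064 years.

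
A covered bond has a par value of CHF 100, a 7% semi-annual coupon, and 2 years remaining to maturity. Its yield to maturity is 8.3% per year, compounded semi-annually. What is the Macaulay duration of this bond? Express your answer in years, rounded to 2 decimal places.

Periodic yield y = 0.0415. Discount each cash flow and weight by its period:
  t   CF        PV=CF/(1+0.0415)^t    t·PV
  1         3.50         3.3605         3.3605
  2         3.50         3.2266         6.4533
  3         3.50         3.0981         9.2942
  4       103.50        87.9637       351.8546
  Σ                     97.6489       370.9626
Price P = Σ PV = 97.6489.
Macaulay duration = Σ(t·PV) / P = 370.9626 / 97.6489 = 3.79894 half-year periods.
In years: 3.79894 / 2 = 1.89947 years.

1.90 years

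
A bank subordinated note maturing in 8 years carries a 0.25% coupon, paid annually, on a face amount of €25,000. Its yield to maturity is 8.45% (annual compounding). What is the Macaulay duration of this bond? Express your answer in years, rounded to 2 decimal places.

Periodic yield y = 0.0845. Discount each cash flow and weight by its year:
  t   CF        PV=CF/(1+0.0845)^t    t·PV
  1        62.50        57.6302        57.6302
  2        62.50        53.1399       106.2798
  3        62.50        48.9995       146.9984
  4        62.50        45.1816       180.7265
  5        62.50        41.6612       208.3062
  6        62.50        38.4152       230.4910
  7        62.50        35.4220       247.9540
  8    25,062.50    13,097.4859   104,779.8871
  Σ                 13,417.9355   105,958.2733
Price P = Σ PV = 13,417.9355.
Macaulay duration = Σ(t·PV) / P = 105,958.2733 / 13,417.9355 = 7.89676 years.

7.90 years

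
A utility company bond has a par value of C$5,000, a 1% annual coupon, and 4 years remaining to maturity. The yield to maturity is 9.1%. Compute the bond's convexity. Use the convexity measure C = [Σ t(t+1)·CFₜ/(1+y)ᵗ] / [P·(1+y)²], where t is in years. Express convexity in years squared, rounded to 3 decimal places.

With y = 0.091:
  t   CF        PV=CF/(1+0.091)^t    t·PV        t(t+1)·PV
  1        50.00        45.8295        45.8295          91.6590
  2        50.00        42.0069        84.0138         252.0413
  3        50.00        38.5031       115.5093         462.0373
  4     5,050.00     3,564.4488    14,257.7950      71,288.9752
  Σ                  3,690.7883    14,503.1476      72,094.7128
P = 3,690.7883.
Convexity = Σ t(t+1)·PV / [P·(1+y)²] = 72,094.7128 / (3,690.7883 × 1.190281) = 16.41099.

16.411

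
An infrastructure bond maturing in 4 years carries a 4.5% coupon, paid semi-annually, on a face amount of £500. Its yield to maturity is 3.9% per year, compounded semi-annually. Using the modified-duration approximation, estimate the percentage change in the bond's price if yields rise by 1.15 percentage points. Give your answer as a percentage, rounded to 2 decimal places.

Periodic yield y = 0.0195. Modified duration first:
  t   CF        PV=CF/(1+0.0195)^t    t·PV
  1        11.25        11.0348        11.0348
  2        11.25        10.8238        21.6475
  3        11.25        10.6167        31.8502
  4        11.25        10.4137        41.6547
  5        11.25        10.2145        51.0724
  6        11.25        10.0191        60.1147
  7        11.25         9.8275        68.7923
  8       511.25       438.0619     3,504.4952
  Σ                    511.0119     3,790.6618
P = 511.0119; D_Mac = 7.41795 half-year periods = 3.70898 yrs; D_mod = 3.70898/(1+0.0195) = 3.63803 yrs.
ΔP/P ≈ -D_mod · Δy = -3.63803 × (+0.0115) = -0.041837 = -4.1837%.

-4.18%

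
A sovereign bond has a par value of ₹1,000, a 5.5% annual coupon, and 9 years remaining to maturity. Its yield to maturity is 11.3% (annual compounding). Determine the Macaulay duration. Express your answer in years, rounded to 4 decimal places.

Periodic yield y = 0.113. Discount each cash flow and weight by its year:
  t   CF        PV=CF/(1+0.113)^t    t·PV
  1        55.00        49.4160        49.4160
  2        55.00        44.3989        88.7978
  3        55.00        39.8912       119.6736
  4        55.00        35.8412       143.3646
  5        55.00        32.2023       161.0115
  6        55.00        28.9329       173.5973
  7        55.00        25.9954       181.9678
  8        55.00        23.3562       186.8493
  9     1,055.00       402.5279     3,622.7510
  Σ                    682.5619     4,727.4290
Price P = Σ PV = 682.5619.
Macaulay duration = Σ(t·PV) / P = 4,727.4290 / 682.5619 = 6.92601 years.

6.9260 years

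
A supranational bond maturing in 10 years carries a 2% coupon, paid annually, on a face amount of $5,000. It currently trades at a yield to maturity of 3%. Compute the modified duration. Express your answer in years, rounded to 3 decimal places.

8.850 years

Periodic yield y = 0.03. First find Macaulay duration:
  t   CF        PV=CF/(1+0.03)^t    t·PV
  1       100.00        97.0874        97.0874
  2       100.00        94.2596       188.5192
  3       100.00        91.5142       274.5425
  4       100.00        88.8487       355.3948
  5       100.00        86.2609       431.3044
  6       100.00        83.7484       502.4906
  7       100.00        81.3092       569.1641
  8       100.00        78.9409       631.5274
  9       100.00        76.6417       689.7751
  10    5,100.00     3,794.8790    37,948.7897
  Σ                  4,573.4899    41,688.5950
P = 4,573.4899; Macaulay duration = 41,688.5950 / 4,573.4899 = 9.11527 years.
Modified duration = D_Mac / (1 + y) = 9.11527 / 1.03 = 8.84978 years.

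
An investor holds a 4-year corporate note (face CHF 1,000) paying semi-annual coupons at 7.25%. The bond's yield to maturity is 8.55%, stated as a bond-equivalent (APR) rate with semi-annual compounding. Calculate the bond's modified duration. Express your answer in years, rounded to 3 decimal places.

3.386 years

Periodic yield y = 0.04275. First find Macaulay duration:
  t   CF        PV=CF/(1+0.04275)^t    t·PV
  1        36.25        34.7638        34.7638
  2        36.25        33.3386        66.6772
  3        36.25        31.9718        95.9155
  4        36.25        30.6611       122.6443
  5        36.25        29.4040       147.0202
  6        36.25        28.1986       169.1913
  7        36.25        27.0425       189.2974
  8     1,036.25       741.3494     5,930.7954
  Σ                    956.7299     6,756.3051
P = 956.7299; Macaulay duration = 6,756.3051 / 956.7299 = 7.06187 half-year periods = 3.53094 years.
Modified duration = D_Mac / (1 + y) = 3.53094 / 1.04275 = 3.38618 years.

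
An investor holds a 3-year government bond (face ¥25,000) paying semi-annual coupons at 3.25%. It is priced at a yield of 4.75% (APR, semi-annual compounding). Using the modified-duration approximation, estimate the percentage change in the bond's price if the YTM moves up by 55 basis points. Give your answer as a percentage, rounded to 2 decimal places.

Periodic yield y = 0.02375. Modified duration first:
  t   CF        PV=CF/(1+0.02375)^t    t·PV
  1       406.25       396.8254       396.8254
  2       406.25       387.6194       775.2389
  3       406.25       378.6270     1,135.8811
  4       406.25       369.8433     1,479.3731
  5       406.25       361.2633     1,806.3163
  6    25,406.25    22,068.7167   132,412.2999
  Σ                 23,962.8951   138,005.9347
P = 23,962.8951; D_Mac = 5.75915 half-year periods = 2.87958 yrs; D_mod = 2.87958/(1+0.02375) = 2.81277 yrs.
ΔP/P ≈ -D_mod · Δy = -2.81277 × (+0.0055) = -0.015470 = -1.5470%.

-1.55%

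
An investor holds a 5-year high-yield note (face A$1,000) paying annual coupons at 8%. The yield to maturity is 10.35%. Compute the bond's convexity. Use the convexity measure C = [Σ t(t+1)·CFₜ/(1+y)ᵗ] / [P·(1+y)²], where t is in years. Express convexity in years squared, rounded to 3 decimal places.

With y = 0.1035:
  t   CF        PV=CF/(1+0.1035)^t    t·PV        t(t+1)·PV
  1        80.00        72.4966        72.4966         144.9932
  2        80.00        65.6970       131.3939         394.1818
  3        80.00        59.5351       178.6053         714.4210
  4        80.00        53.9511       215.8046       1,079.0228
  5     1,080.00       660.0276     3,300.1378      19,800.8267
  Σ                    911.7073     3,898.4381      22,133.4455
P = 911.7073.
Convexity = Σ t(t+1)·PV / [P·(1+y)²] = 22,133.4455 / (911.7073 × 1.217712) = 19.93650.

19.936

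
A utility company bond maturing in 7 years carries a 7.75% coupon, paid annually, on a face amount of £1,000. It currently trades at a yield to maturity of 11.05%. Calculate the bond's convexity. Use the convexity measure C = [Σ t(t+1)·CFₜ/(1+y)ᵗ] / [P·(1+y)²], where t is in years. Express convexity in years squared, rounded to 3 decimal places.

With y = 0.1105:
  t   CF        PV=CF/(1+0.1105)^t    t·PV        t(t+1)·PV
  1        77.50        69.7884        69.7884         139.5768
  2        77.50        62.8441       125.6882         377.0647
  3        77.50        56.5908       169.7725         679.0899
  4        77.50        50.9598       203.8391       1,019.1954
  5        77.50        45.8890       229.4452       1,376.6709
  6        77.50        41.3229       247.9371       1,735.5599
  7     1,077.50       517.3534     3,621.4741      28,971.7925
  Σ                    844.7484     4,667.9445      34,298.9500
P = 844.7484.
Convexity = Σ t(t+1)·PV / [P·(1+y)²] = 34,298.9500 / (844.7484 × 1.233210) = 32.92428.

32.924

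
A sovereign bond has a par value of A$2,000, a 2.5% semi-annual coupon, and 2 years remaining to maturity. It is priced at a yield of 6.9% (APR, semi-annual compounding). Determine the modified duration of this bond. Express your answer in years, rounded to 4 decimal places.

1.8960 years

Periodic yield y = 0.0345. First find Macaulay duration:
  t   CF        PV=CF/(1+0.0345)^t    t·PV
  1        25.00        24.1663        24.1663
  2        25.00        23.3603        46.7207
  3        25.00        22.5813        67.7438
  4     2,025.00     1,768.0846     7,072.3385
  Σ                  1,838.1925     7,210.9693
P = 1,838.1925; Macaulay duration = 7,210.9693 / 1,838.1925 = 3.92286 half-year periods = 1.96143 years.
Modified duration = D_Mac / (1 + y) = 1.96143 / 1.0345 = 1.89602 years.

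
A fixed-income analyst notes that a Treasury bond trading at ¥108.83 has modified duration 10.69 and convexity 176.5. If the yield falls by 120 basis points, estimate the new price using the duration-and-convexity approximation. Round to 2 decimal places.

Duration effect: -D_mod·Δy = -10.69 × (-0.012) = +0.128280
Convexity effect: ½·C·(Δy)² = 0.5 × 176.5 × (-0.012)² = +0.0127080
ΔP/P ≈ +0.128280 + 0.0127080 = +0.140988
New price ≈ 108.83 × (1 + 0.140988) = 124.17372404.

¥124.17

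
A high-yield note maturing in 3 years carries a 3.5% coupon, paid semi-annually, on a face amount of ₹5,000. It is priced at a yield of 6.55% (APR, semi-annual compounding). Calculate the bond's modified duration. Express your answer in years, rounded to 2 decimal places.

Periodic yield y = 0.03275. First find Macaulay duration:
  t   CF        PV=CF/(1+0.03275)^t    t·PV
  1        87.50        84.7252        84.7252
  2        87.50        82.0385       164.0770
  3        87.50        79.4369       238.3108
  4        87.50        76.9179       307.6715
  5        87.50        74.4787       372.3935
  6     5,087.50     4,193.0805    25,158.4830
  Σ                  4,590.6777    26,325.6609
P = 4,590.6777; Macaulay duration = 26,325.6609 / 4,590.6777 = 5.73459 half-year periods = 2.86730 years.
Modified duration = D_Mac / (1 + y) = 2.86730 / 1.03275 = 2.77637 years.

2.78 years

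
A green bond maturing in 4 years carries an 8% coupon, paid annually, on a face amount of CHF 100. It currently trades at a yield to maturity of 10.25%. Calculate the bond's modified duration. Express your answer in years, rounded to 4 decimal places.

3.2288 years

Periodic yield y = 0.1025. First find Macaulay duration:
  t   CF        PV=CF/(1+0.1025)^t    t·PV
  1         8.00         7.2562         7.2562
  2         8.00         6.5816        13.1632
  3         8.00         5.9697        17.9092
  4       108.00        73.0987       292.3946
  Σ                     92.9062       330.7232
P = 92.9062; Macaulay duration = 330.7232 / 92.9062 = 3.55975 years.
Modified duration = D_Mac / (1 + y) = 3.55975 / 1.1025 = 3.22880 years.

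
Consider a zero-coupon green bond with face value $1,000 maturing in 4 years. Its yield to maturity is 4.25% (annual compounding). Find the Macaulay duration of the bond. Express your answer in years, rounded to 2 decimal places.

4.00 years

A zero-coupon bond has a single cash flow at maturity, so its Macaulay duration equals its maturity: 4 years.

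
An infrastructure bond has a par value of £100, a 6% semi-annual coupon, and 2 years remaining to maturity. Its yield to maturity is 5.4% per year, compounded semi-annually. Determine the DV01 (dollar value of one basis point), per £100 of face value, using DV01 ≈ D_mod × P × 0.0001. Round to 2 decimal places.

Periodic yield y = 0.027.
  t   CF        PV=CF/(1+0.027)^t    t·PV
  1         3.00         2.9211         2.9211
  2         3.00         2.8443         5.6887
  3         3.00         2.7696         8.3087
  4       103.00        92.5882       370.3526
  Σ                    101.1232       387.2711
P = 101.1232; D_Mac = 3.82970 half-year periods = 1.91485 yrs; D_mod = 1.86451 yrs.
DV01 ≈ 1.86451 × 101.1232 × 0.0001 = 0.018854.

£0.02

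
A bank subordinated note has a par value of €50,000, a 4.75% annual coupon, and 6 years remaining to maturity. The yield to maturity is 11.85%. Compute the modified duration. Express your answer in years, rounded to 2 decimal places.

4.66 years

Periodic yield y = 0.1185. First find Macaulay duration:
  t   CF        PV=CF/(1+0.1185)^t    t·PV
  1     2,375.00     2,123.3795     2,123.3795
  2     2,375.00     1,898.4171     3,796.8342
  3     2,375.00     1,697.2884     5,091.8653
  4     2,375.00     1,517.4684     6,069.8737
  5     2,375.00     1,356.6995     6,783.4976
  6    52,375.00    26,749.0342   160,494.2050
  Σ                 35,342.2871   184,359.6552
P = 35,342.2871; Macaulay duration = 184,359.6552 / 35,342.2871 = 5.21640 years.
Modified duration = D_Mac / (1 + y) = 5.21640 / 1.1185 = 4.66375 years.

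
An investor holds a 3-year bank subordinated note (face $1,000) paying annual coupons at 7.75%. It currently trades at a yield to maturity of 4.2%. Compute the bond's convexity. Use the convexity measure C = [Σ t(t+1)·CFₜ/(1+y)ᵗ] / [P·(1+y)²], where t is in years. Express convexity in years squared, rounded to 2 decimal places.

With y = 0.042:
  t   CF        PV=CF/(1+0.042)^t    t·PV        t(t+1)·PV
  1        77.50        74.3762        74.3762         148.7524
  2        77.50        71.3783       142.7566         428.2699
  3     1,077.50       952.3885     2,857.1654      11,428.6615
  Σ                  1,098.1430     3,074.2982      12,005.6837
P = 1,098.1430.
Convexity = Σ t(t+1)·PV / [P·(1+y)²] = 12,005.6837 / (1,098.1430 × 1.085764) = 10.06914.

10.07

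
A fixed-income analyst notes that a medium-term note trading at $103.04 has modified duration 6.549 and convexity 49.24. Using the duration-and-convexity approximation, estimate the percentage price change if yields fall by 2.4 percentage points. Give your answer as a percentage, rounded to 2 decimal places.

+17.14%

Duration effect: -D_mod·Δy = -6.549 × (-0.024) = +0.157176
Convexity effect: ½·C·(Δy)² = 0.5 × 49.24 × (-0.024)² = +0.01418112
ΔP/P ≈ +0.157176 + 0.01418112 = +0.17135712
= +17.135712%.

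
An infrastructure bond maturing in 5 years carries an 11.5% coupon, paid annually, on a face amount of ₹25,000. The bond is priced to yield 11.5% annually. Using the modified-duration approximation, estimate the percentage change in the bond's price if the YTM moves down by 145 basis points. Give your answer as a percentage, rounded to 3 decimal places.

+5.292%

Periodic yield y = 0.115. Modified duration first:
  t   CF        PV=CF/(1+0.115)^t    t·PV
  1     2,875.00     2,578.4753     2,578.4753
  2     2,875.00     2,312.5339     4,625.0679
  3     2,875.00     2,074.0215     6,222.0644
  4     2,875.00     1,860.1089     7,440.4358
  5    27,875.00    16,174.8603    80,874.3016
  Σ                 25,000.0000   101,740.3450
P = 25,000.0000; D_Mac = 4.06961 yrs; D_mod = 4.06961/(1+0.115) = 3.64988 yrs.
ΔP/P ≈ -D_mod · Δy = -3.64988 × (-0.0145) = +0.052923 = +5.2923%.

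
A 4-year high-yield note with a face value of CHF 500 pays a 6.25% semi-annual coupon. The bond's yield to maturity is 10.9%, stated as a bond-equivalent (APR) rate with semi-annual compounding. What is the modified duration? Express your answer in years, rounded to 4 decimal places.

3.3765 years

Periodic yield y = 0.0545. First find Macaulay duration:
  t   CF        PV=CF/(1+0.0545)^t    t·PV
  1       15.625        14.8174        14.8174
  2       15.625        14.0516        28.1033
  3       15.625        13.3254        39.9762
  4       15.625        12.6367        50.5468
  5       15.625        11.9836        59.9180
  6       15.625        11.3642        68.1855
  7       15.625        10.7769        75.4383
  8      515.625       337.2572     2,698.0580
  Σ                    426.2132     3,035.0435
P = 426.2132; Macaulay duration = 3,035.0435 / 426.2132 = 7.12095 half-year periods = 3.56048 years.
Modified duration = D_Mac / (1 + y) = 3.56048 / 1.0545 = 3.37646 years.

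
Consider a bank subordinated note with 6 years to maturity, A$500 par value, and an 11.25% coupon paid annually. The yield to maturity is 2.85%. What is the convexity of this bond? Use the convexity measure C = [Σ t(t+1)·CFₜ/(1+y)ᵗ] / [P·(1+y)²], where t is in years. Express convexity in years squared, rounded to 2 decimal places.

With y = 0.0285:
  t   CF        PV=CF/(1+0.0285)^t    t·PV        t(t+1)·PV
  1        56.25        54.6913        54.6913         109.3826
  2        56.25        53.1758       106.3516         319.0547
  3        56.25        51.7023       155.1068         620.4273
  4        56.25        50.2696       201.0784       1,005.3918
  5        56.25        48.8766       244.3830       1,466.2982
  6       556.25       469.9420     2,819.6519      19,737.5634
  Σ                    728.6575     3,581.2630      23,258.1180
P = 728.6575.
Convexity = Σ t(t+1)·PV / [P·(1+y)²] = 23,258.1180 / (728.6575 × 1.057812) = 30.17467.

30.17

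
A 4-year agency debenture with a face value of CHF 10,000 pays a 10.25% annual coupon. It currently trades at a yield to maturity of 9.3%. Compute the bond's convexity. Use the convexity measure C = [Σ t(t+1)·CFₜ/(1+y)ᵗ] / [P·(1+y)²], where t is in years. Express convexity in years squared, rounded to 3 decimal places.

13.885

With y = 0.093:
  t   CF        PV=CF/(1+0.093)^t    t·PV        t(t+1)·PV
  1     1,025.00       937.7859       937.7859       1,875.5718
  2     1,025.00       857.9926     1,715.9852       5,147.9556
  3     1,025.00       784.9887     2,354.9660       9,419.8638
  4    11,025.00     7,724.9904    30,899.9617     154,499.8087
  Σ                 10,305.7576    35,908.6988     170,943.2000
P = 10,305.7576.
Convexity = Σ t(t+1)·PV / [P·(1+y)²] = 170,943.2000 / (10,305.7576 × 1.194649) = 13.88454.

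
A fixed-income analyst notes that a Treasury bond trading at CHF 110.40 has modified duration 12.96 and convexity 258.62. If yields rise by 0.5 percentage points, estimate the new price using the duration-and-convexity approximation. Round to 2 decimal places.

Duration effect: -D_mod·Δy = -12.96 × (+0.005) = -0.064800
Convexity effect: ½·C·(Δy)² = 0.5 × 258.62 × (0.005)² = +0.00323275
ΔP/P ≈ -0.064800 + 0.00323275 = -0.06156725
New price ≈ 110.40 × (1 - 0.06156725) = 103.6029756.

CHF 103.60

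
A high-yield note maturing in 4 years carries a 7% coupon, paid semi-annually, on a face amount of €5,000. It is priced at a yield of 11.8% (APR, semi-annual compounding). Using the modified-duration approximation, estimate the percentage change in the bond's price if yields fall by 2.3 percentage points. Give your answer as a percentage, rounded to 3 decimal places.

Periodic yield y = 0.059. Modified duration first:
  t   CF        PV=CF/(1+0.059)^t    t·PV
  1       175.00       165.2502       165.2502
  2       175.00       156.0437       312.0873
  3       175.00       147.3500       442.0500
  4       175.00       139.1407       556.5628
  5       175.00       131.3888       656.9439
  6       175.00       124.0687       744.4123
  7       175.00       117.1565       820.0954
  8     5,175.00     3,271.4680    26,171.7438
  Σ                  4,251.8666    29,869.1457
P = 4,251.8666; D_Mac = 7.02495 half-year periods = 3.51247 yrs; D_mod = 3.51247/(1+0.059) = 3.31678 yrs.
ΔP/P ≈ -D_mod · Δy = -3.31678 × (-0.023) = +0.076286 = +7.6286%.

+7.629%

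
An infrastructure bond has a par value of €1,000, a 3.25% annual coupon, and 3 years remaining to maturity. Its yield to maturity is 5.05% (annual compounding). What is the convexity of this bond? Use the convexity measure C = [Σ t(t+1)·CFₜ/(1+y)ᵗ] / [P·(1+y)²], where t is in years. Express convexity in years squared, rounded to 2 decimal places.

With y = 0.0505:
  t   CF        PV=CF/(1+0.0505)^t    t·PV        t(t+1)·PV
  1        32.50        30.9376        30.9376          61.8753
  2        32.50        29.4504        58.9008         176.7024
  3     1,032.50       890.6394     2,671.9181      10,687.6725
  Σ                    951.0274     2,761.7566      10,926.2502
P = 951.0274.
Convexity = Σ t(t+1)·PV / [P·(1+y)²] = 10,926.2502 / (951.0274 × 1.103550) = 10.41085.

10.41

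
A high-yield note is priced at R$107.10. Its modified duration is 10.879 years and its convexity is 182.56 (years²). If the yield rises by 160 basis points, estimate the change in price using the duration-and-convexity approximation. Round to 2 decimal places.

-R$16.14

Duration effect: -D_mod·Δy = -10.879 × (+0.016) = -0.174064
Convexity effect: ½·C·(Δy)² = 0.5 × 182.56 × (0.016)² = +0.02336768
ΔP/P ≈ -0.174064 + 0.02336768 = -0.15069632
ΔP ≈ 107.10 × (-0.15069632) = -16.139575872.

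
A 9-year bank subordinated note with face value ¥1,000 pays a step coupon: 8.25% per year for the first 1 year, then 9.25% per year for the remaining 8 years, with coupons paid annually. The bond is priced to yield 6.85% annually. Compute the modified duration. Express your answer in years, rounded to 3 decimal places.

Periodic yield y = 0.0685. First find Macaulay duration:
  t   CF        PV=CF/(1+0.0685)^t    t·PV
  1        82.50        77.2110        77.2110
  2        92.50        81.0201       162.0402
  3        92.50        75.8260       227.4780
  4        92.50        70.9649       283.8596
  5        92.50        66.4154       332.0772
  6        92.50        62.1576       372.9459
  7        92.50        58.1728       407.2097
  8        92.50        54.4434       435.5475
  9     1,092.50       601.7980     5,416.1816
  Σ                  1,148.0093     7,714.5507
P = 1,148.0093; Macaulay duration = 7,714.5507 / 1,148.0093 = 6.71994 years.
Modified duration = D_Mac / (1 + y) = 6.71994 / 1.0685 = 6.28913 years.

6.289 years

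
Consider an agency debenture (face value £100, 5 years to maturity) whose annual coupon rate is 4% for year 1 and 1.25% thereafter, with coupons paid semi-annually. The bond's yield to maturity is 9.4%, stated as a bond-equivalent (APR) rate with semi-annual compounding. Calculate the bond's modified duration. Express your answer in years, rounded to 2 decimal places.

4.47 years

Periodic yield y = 0.047. First find Macaulay duration:
  t   CF        PV=CF/(1+0.047)^t    t·PV
  1        2.000         1.9102         1.9102
  2        2.000         1.8245         3.6489
  3        0.625         0.5446         1.6337
  4        0.625         0.5201         2.0804
  5        0.625         0.4968         2.4838
  6        0.625         0.4745         2.8468
  7        0.625         0.4532         3.1721
  8        0.625         0.4328         3.4626
  9        0.625         0.4134         3.7205
  10     100.625        63.5681       635.6808
  Σ                     70.6380       660.6398
P = 70.6380; Macaulay duration = 660.6398 / 70.6380 = 9.35247 half-year periods = 4.67623 years.
Modified duration = D_Mac / (1 + y) = 4.67623 / 1.047 = 4.46632 years.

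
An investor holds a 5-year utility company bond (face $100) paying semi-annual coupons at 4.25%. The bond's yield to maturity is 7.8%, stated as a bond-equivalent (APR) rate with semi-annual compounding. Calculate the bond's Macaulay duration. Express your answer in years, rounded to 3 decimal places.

4.512 years

Periodic yield y = 0.039. Discount each cash flow and weight by its period:
  t   CF        PV=CF/(1+0.039)^t    t·PV
  1        2.125         2.0452         2.0452
  2        2.125         1.9685         3.9369
  3        2.125         1.8946         5.6837
  4        2.125         1.8235         7.2938
  5        2.125         1.7550         8.7751
  6        2.125         1.6891        10.1348
  7        2.125         1.6257        11.3802
  8        2.125         1.5647        12.5177
  9        2.125         1.5060        13.5538
  10     102.125        69.6589       696.5890
  Σ                     85.5312       771.9103
Price P = Σ PV = 85.5312.
Macaulay duration = Σ(t·PV) / P = 771.9103 / 85.5312 = 9.02490 half-year periods.
In years: 9.02490 / 2 = 4.51245 years.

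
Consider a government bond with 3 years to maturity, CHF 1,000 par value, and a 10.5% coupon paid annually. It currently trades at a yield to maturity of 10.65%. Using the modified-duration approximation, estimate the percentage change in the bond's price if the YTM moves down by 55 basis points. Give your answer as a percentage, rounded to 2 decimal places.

+1.35%

Periodic yield y = 0.1065. Modified duration first:
  t   CF        PV=CF/(1+0.1065)^t    t·PV
  1       105.00        94.8938        94.8938
  2       105.00        85.7603       171.5207
  3     1,105.00       815.6579     2,446.9736
  Σ                    996.3120     2,713.3880
P = 996.3120; D_Mac = 2.72343 yrs; D_mod = 2.72343/(1+0.1065) = 2.46130 yrs.
ΔP/P ≈ -D_mod · Δy = -2.46130 × (-0.0055) = +0.013537 = +1.3537%.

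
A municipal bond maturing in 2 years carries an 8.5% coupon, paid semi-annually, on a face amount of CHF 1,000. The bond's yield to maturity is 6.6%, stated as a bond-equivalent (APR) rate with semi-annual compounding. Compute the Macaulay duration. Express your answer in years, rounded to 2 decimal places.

Periodic yield y = 0.033. Discount each cash flow and weight by its period:
  t   CF        PV=CF/(1+0.033)^t    t·PV
  1        42.50        41.1423        41.1423
  2        42.50        39.8280        79.6560
  3        42.50        38.5556       115.6669
  4     1,042.50       915.5346     3,662.1385
  Σ                  1,035.0606     3,898.6037
Price P = Σ PV = 1,035.0606.
Macaulay duration = Σ(t·PV) / P = 3,898.6037 / 1,035.0606 = 3.76655 half-year periods.
In years: 3.76655 / 2 = 1.88327 years.

1.88 years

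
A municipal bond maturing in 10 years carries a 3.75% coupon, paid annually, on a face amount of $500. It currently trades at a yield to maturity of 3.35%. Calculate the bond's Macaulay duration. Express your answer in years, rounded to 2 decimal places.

8.55 years

Periodic yield y = 0.0335. Discount each cash flow and weight by its year:
  t   CF        PV=CF/(1+0.0335)^t    t·PV
  1        18.75        18.1422        18.1422
  2        18.75        17.5542        35.1083
  3        18.75        16.9852        50.9555
  4        18.75        16.4346        65.7384
  5        18.75        15.9019        79.5095
  6        18.75        15.3864        92.3187
  7        18.75        14.8877       104.2140
  8        18.75        14.4051       115.2411
  9        18.75        13.9382       125.4439
  10      518.75       373.1241     3,731.2410
  Σ                    516.7597     4,417.9126
Price P = Σ PV = 516.7597.
Macaulay duration = Σ(t·PV) / P = 4,417.9126 / 516.7597 = 8.54926 years.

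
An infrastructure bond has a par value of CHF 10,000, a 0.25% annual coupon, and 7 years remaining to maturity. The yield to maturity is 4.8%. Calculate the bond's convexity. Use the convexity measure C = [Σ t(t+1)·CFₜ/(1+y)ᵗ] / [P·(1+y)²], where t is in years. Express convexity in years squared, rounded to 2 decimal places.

50.38

With y = 0.048:
  t   CF        PV=CF/(1+0.048)^t    t·PV        t(t+1)·PV
  1        25.00        23.8550        23.8550          47.7099
  2        25.00        22.7624        45.5247         136.5742
  3        25.00        21.7198        65.1595         260.6378
  4        25.00        20.7250        82.9001         414.5003
  5        25.00        19.7758        98.8789         593.2734
  6        25.00        18.8700       113.2201         792.5408
  7    10,025.00     7,220.3027    50,542.1186     404,336.9490
  Σ                  7,348.0106    50,971.6568     406,582.1854
P = 7,348.0106.
Convexity = Σ t(t+1)·PV / [P·(1+y)²] = 406,582.1854 / (7,348.0106 × 1.098304) = 50.37975.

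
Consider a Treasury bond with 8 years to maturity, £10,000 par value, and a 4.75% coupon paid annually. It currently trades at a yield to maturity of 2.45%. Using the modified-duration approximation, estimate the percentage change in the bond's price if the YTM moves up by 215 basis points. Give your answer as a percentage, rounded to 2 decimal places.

Periodic yield y = 0.0245. Modified duration first:
  t   CF        PV=CF/(1+0.0245)^t    t·PV
  1       475.00       463.6408       463.6408
  2       475.00       452.5532       905.1065
  3       475.00       441.7308     1,325.1925
  4       475.00       431.1672     1,724.6690
  5       475.00       420.8563     2,104.2813
  6       475.00       410.7919     2,464.7512
  7       475.00       400.9681     2,806.7770
  8    10,475.00     8,630.9446    69,047.5569
  Σ                 11,652.6530    80,841.9752
P = 11,652.6530; D_Mac = 6.93765 yrs; D_mod = 6.93765/(1+0.0245) = 6.77174 yrs.
ΔP/P ≈ -D_mod · Δy = -6.77174 × (+0.0215) = -0.145592 = -14.5592%.

-14.56%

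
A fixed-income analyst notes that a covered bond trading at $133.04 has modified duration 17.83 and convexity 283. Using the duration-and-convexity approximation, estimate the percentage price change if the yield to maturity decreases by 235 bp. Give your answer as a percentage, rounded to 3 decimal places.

Duration effect: -D_mod·Δy = -17.83 × (-0.0235) = +0.419005
Convexity effect: ½·C·(Δy)² = 0.5 × 283 × (-0.0235)² = +0.078143375
ΔP/P ≈ +0.419005 + 0.078143375 = +0.497148375
= +49.7148375%.

+49.715%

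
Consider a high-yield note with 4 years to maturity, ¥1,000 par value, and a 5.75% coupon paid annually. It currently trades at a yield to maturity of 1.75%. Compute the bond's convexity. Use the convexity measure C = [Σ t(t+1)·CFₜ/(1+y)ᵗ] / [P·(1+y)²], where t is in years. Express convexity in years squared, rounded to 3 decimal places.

17.449

With y = 0.0175:
  t   CF        PV=CF/(1+0.0175)^t    t·PV        t(t+1)·PV
  1        57.50        56.5111        56.5111         113.0221
  2        57.50        55.5391       111.0782         333.2347
  3        57.50        54.5839       163.7517         655.0068
  4     1,057.50       986.6036     3,946.4145      19,732.0724
  Σ                  1,153.2377     4,277.7555      20,833.3361
P = 1,153.2377.
Convexity = Σ t(t+1)·PV / [P·(1+y)²] = 20,833.3361 / (1,153.2377 × 1.035306) = 17.44902.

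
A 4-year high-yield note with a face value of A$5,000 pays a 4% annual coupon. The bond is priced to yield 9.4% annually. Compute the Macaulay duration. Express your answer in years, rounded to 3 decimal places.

Periodic yield y = 0.094. Discount each cash flow and weight by its year:
  t   CF        PV=CF/(1+0.094)^t    t·PV
  1       200.00       182.8154       182.8154
  2       200.00       167.1073       334.2145
  3       200.00       152.7489       458.2466
  4     5,200.00     3,630.2293    14,520.9171
  Σ                  4,132.9008    15,496.1937
Price P = Σ PV = 4,132.9008.
Macaulay duration = Σ(t·PV) / P = 15,496.1937 / 4,132.9008 = 3.74947 years.

3.749 years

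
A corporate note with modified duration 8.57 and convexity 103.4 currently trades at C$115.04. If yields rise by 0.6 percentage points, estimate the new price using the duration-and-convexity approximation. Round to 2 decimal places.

C$109.34

Duration effect: -D_mod·Δy = -8.57 × (+0.006) = -0.051420
Convexity effect: ½·C·(Δy)² = 0.5 × 103.4 × (0.006)² = +0.0018612
ΔP/P ≈ -0.051420 + 0.0018612 = -0.0495588
New price ≈ 115.04 × (1 - 0.0495588) = 109.338755648.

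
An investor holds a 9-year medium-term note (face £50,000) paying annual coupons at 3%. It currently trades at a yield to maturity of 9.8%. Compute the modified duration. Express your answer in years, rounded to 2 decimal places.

Periodic yield y = 0.098. First find Macaulay duration:
  t   CF        PV=CF/(1+0.098)^t    t·PV
  1     1,500.00     1,366.1202     1,366.1202
  2     1,500.00     1,244.1896     2,488.3793
  3     1,500.00     1,133.1417     3,399.4252
  4     1,500.00     1,032.0052     4,128.0209
  5     1,500.00       939.8955     4,699.4774
  6     1,500.00       856.0068     5,136.0408
  7     1,500.00       779.6055     5,457.2383
  8     1,500.00       710.0232     5,680.1856
  9    51,500.00    22,201.6968   199,815.2715
  Σ                 30,262.6846   232,170.1592
P = 30,262.6846; Macaulay duration = 232,170.1592 / 30,262.6846 = 7.67183 years.
Modified duration = D_Mac / (1 + y) = 7.67183 / 1.098 = 6.98709 years.

6.99 years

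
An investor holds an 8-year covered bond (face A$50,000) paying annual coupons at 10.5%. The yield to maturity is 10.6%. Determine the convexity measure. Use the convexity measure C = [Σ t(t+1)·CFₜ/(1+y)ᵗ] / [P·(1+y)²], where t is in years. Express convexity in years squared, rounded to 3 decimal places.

With y = 0.106:
  t   CF        PV=CF/(1+0.106)^t    t·PV        t(t+1)·PV
  1     5,250.00     4,746.8354     4,746.8354       9,493.6709
  2     5,250.00     4,291.8946     8,583.7892      25,751.3677
  3     5,250.00     3,880.5557    11,641.6671      46,566.6685
  4     5,250.00     3,508.6399    14,034.5595      70,172.7976
  5     5,250.00     3,172.3688    15,861.8439      95,171.0637
  6     5,250.00     2,868.3262    17,209.9573     120,469.7009
  7     5,250.00     2,593.4233    18,153.9634     145,231.7069
  8    55,250.00    24,676.9378   197,415.5025   1,776,739.5224
  Σ                 49,738.9818   287,648.1184   2,289,596.4985
P = 49,738.9818.
Convexity = Σ t(t+1)·PV / [P·(1+y)²] = 2,289,596.4985 / (49,738.9818 × 1.223236) = 37.63152.

37.632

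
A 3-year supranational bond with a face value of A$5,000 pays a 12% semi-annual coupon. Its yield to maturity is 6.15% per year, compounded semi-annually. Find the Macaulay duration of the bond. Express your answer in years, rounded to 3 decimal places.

2.638 years

Periodic yield y = 0.03075. Discount each cash flow and weight by its period:
  t   CF        PV=CF/(1+0.03075)^t    t·PV
  1       300.00       291.0502       291.0502
  2       300.00       282.3674       564.7348
  3       300.00       273.9436       821.8309
  4       300.00       265.7712     1,063.0847
  5       300.00       257.8425     1,289.2126
  6     5,300.00     4,419.3237    26,515.9419
  Σ                  5,790.2986    30,545.8552
Price P = Σ PV = 5,790.2986.
Macaulay duration = Σ(t·PV) / P = 30,545.8552 / 5,790.2986 = 5.27535 half-year periods.
In years: 5.27535 / 2 = 2.63768 years.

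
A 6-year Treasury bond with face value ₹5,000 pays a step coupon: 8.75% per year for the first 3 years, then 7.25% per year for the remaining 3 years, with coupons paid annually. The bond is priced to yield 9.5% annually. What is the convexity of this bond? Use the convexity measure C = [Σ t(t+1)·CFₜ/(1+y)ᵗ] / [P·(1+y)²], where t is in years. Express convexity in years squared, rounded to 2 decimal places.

With y = 0.095:
  t   CF        PV=CF/(1+0.095)^t    t·PV        t(t+1)·PV
  1       437.50       399.5434       399.5434         799.0868
  2       437.50       364.8798       729.7596       2,189.2788
  3       437.50       333.2236       999.6707       3,998.6827
  4       362.50       252.1457     1,008.5827       5,042.9136
  5       362.50       230.2700     1,151.3501       6,908.1009
  6     5,362.50     3,110.8752    18,665.2513     130,656.7588
  Σ                  4,690.9377    22,954.1578     149,594.8216
P = 4,690.9377.
Convexity = Σ t(t+1)·PV / [P·(1+y)²] = 149,594.8216 / (4,690.9377 × 1.199025) = 26.59676.

26.60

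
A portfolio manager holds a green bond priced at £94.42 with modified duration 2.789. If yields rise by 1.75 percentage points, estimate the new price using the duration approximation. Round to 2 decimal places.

Duration approximation: ΔP/P ≈ -D_mod · Δy = -2.789 × (+0.0175) = -0.0488075.
New price ≈ 94.42 × (1 - 0.0488075) = 89.81159585.

£89.81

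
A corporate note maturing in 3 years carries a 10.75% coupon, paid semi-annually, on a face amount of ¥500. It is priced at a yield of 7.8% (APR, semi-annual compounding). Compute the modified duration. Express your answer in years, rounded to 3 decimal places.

2.558 years

Periodic yield y = 0.039. First find Macaulay duration:
  t   CF        PV=CF/(1+0.039)^t    t·PV
  1       26.875        25.8662        25.8662
  2       26.875        24.8953        49.7906
  3       26.875        23.9608        71.8825
  4       26.875        23.0614        92.2457
  5       26.875        22.1958       110.9790
  6      526.875       418.8074     2,512.8442
  Σ                    538.7869     2,863.6082
P = 538.7869; Macaulay duration = 2,863.6082 / 538.7869 = 5.31492 half-year periods = 2.65746 years.
Modified duration = D_Mac / (1 + y) = 2.65746 / 1.039 = 2.55771 years.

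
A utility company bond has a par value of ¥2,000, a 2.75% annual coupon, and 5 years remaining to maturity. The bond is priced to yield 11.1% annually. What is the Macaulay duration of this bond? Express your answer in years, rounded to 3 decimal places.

Periodic yield y = 0.111. Discount each cash flow and weight by its year:
  t   CF        PV=CF/(1+0.111)^t    t·PV
  1        55.00        49.5050        49.5050
  2        55.00        44.5589        89.1178
  3        55.00        40.1070       120.3211
  4        55.00        36.0999       144.3998
  5     2,055.00     1,214.0639     6,070.3193
  Σ                  1,384.3347     6,473.6629
Price P = Σ PV = 1,384.3347.
Macaulay duration = Σ(t·PV) / P = 6,473.6629 / 1,384.3347 = 4.67637 years.

4.676 years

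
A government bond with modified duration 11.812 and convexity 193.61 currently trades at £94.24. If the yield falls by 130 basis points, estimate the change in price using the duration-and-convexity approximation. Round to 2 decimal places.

Duration effect: -D_mod·Δy = -11.812 × (-0.013) = +0.153556
Convexity effect: ½·C·(Δy)² = 0.5 × 193.61 × (-0.013)² = +0.016360045
ΔP/P ≈ +0.153556 + 0.016360045 = +0.169916045
ΔP ≈ 94.24 × (+0.169916045) = +16.0128880808.

+£16.01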